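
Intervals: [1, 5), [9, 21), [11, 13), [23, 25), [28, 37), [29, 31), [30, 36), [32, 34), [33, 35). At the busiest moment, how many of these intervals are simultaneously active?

4

At 33, 4 of the intervals are simultaneously active.
No point has more.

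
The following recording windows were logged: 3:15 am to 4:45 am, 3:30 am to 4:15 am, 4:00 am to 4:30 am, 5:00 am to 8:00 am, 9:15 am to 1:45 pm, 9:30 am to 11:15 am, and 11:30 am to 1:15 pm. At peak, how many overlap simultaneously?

Walk the sorted start/end points keeping a running depth.
The depth first hits 3 at 4:00 am.

3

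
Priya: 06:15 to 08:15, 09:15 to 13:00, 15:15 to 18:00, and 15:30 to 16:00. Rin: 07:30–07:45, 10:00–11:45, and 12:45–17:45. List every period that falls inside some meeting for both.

First set merges to 06:15–08:15, 09:15–13:00, 15:15–18:00.
06:15–08:15 overlaps B on 07:30–07:45.
09:15–13:00 overlaps B on 10:00–11:45, 12:45–13:00.
15:15–18:00 overlaps B on 15:15–17:45.

07:30–07:45, 10:00–11:45, 12:45–13:00, 15:15–17:45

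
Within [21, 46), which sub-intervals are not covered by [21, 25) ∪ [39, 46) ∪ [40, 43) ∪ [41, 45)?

[25, 39)

Covered (merged): [21, 25), [39, 46).
Complement within [21, 46): [25, 39).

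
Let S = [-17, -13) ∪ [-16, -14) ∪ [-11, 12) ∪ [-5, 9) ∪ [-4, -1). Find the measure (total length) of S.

Merged: [-17, -13), [-11, 12).
Lengths: 4 + 23 = 27.

27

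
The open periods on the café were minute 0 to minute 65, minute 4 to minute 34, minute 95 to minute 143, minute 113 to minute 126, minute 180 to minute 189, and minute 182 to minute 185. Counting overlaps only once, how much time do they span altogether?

Merged: minute 0 to minute 65, minute 95 to minute 143, minute 180 to minute 189.
Lengths: 65 minutes + 48 minutes + 9 minutes = 122 minutes.

122 minutes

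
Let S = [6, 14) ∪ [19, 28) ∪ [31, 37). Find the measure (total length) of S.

23

Merged: [6, 14), [19, 28), [31, 37).
Lengths: 8 + 9 + 6 = 23.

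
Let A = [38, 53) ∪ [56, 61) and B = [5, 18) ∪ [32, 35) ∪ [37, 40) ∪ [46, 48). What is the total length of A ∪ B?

A ∪ B = [5, 18), [32, 35), [37, 53), [56, 61).
Total: 13 + 3 + 16 + 5 = 37.

37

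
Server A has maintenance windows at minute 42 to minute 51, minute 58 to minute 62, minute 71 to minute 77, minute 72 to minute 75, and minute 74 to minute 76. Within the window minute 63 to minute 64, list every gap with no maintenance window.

minute 63 to minute 64

The merged coverage is minute 42 to minute 51, minute 58 to minute 62, minute 71 to minute 77.
Gaps within minute 63 to minute 64: minute 63 to minute 64.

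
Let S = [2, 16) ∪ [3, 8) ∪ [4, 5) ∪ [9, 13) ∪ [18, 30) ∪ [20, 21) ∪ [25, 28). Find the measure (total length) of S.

26

Merged: [2, 16), [18, 30).
Lengths: 14 + 12 = 26.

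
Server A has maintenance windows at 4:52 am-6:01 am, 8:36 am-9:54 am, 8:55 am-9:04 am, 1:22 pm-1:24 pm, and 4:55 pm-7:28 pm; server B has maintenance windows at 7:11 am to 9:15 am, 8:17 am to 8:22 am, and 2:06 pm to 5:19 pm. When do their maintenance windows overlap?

A, merged: 4:52 am–6:01 am, 8:36 am–9:54 am, 1:22 pm–1:24 pm, 4:55 pm–7:28 pm.
B, merged: 7:11 am–9:15 am, 2:06 pm–5:19 pm.
4:52 am–6:01 am falls entirely outside B.
8:36 am–9:54 am overlaps B on 8:36 am–9:15 am.
1:22 pm–1:24 pm falls entirely outside B.
4:55 pm–7:28 pm overlaps B on 4:55 pm–5:19 pm.

8:36 am–9:15 am, 4:55 pm–5:19 pm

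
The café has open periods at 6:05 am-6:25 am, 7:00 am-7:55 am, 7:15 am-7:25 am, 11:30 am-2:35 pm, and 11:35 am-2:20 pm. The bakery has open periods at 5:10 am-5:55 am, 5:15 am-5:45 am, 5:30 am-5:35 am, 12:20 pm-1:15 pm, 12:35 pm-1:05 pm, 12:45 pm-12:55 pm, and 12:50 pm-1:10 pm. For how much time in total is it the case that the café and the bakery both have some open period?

Merge the first list: 6:05 am–6:25 am, 7:00 am–7:55 am, 11:30 am–2:35 pm.
Merge the second list: 5:10 am–5:55 am, 12:20 pm–1:15 pm.
A ∩ B = 12:20 pm–1:15 pm.
Total: 55 min.

55 min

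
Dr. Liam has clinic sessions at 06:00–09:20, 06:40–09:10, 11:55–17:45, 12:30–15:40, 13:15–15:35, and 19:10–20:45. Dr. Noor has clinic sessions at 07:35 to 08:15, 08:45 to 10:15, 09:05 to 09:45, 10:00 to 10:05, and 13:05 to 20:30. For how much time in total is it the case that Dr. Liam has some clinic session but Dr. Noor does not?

3 h 30 min

A, merged: 06:00–09:20, 11:55–17:45, 19:10–20:45.
B, merged: 07:35–08:15, 08:45–10:15, 13:05–20:30.
A \ B = 06:00–07:35, 08:15–08:45, 11:55–13:05, 20:30–20:45.
Total: 1 h 35 min + 30 min + 1 h 10 min + 15 min = 3 h 30 min.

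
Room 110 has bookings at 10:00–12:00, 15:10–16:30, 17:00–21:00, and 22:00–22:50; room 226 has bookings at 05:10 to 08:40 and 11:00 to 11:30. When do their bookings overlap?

11:00-11:30

10:00-12:00 ∩ B → 11:00-11:30.
15:10-16:30 meets no B interval.
17:00-21:00 meets no B interval.
22:00-22:50 meets no B interval.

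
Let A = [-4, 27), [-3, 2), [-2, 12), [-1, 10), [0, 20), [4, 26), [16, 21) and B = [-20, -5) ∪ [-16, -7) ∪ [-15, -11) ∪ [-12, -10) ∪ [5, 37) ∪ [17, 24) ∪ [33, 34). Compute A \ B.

Merge the first list: [-4, 27).
Merge the second list: [-20, -5), [5, 37).
[-4, 27) with B removed leaves [-4, 5).

[-4, 5)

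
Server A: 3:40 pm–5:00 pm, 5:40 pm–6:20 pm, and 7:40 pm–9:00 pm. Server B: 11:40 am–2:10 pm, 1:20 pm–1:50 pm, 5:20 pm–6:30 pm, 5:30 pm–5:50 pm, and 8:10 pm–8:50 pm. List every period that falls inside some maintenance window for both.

B, merged: 11:40 am–2:10 pm, 5:20 pm–6:30 pm, 8:10 pm–8:50 pm.
3:40 pm–5:00 pm falls entirely outside B.
5:40 pm–6:20 pm overlaps B on 5:40 pm–6:20 pm.
7:40 pm–9:00 pm overlaps B on 8:10 pm–8:50 pm.

5:40 pm–6:20 pm, 8:10 pm–8:50 pm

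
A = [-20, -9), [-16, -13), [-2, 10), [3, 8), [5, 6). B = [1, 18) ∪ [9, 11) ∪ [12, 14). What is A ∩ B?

First set merges to [-20, -9), [-2, 10).
Second set merges to [1, 18).
[-20, -9) falls entirely outside B.
[-2, 10) overlaps B on [1, 10).

[1, 10)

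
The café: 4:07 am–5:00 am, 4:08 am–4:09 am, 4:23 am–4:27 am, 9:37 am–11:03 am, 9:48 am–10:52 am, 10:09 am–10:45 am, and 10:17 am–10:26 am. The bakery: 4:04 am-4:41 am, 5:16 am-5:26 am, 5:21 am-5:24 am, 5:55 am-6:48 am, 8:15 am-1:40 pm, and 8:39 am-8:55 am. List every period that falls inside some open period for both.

4:07 am-4:41 am, 9:37 am-11:03 am

Merge the first list: 4:07 am-5:00 am, 9:37 am-11:03 am.
Merge the second list: 4:04 am-4:41 am, 5:16 am-5:26 am, 5:55 am-6:48 am, 8:15 am-1:40 pm.
4:07 am-5:00 am overlaps B on 4:07 am-4:41 am.
9:37 am-11:03 am overlaps B on 9:37 am-11:03 am.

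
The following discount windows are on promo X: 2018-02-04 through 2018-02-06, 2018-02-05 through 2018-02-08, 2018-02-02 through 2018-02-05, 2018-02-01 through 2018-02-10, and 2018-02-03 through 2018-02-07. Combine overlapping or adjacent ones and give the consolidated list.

Sort by start: 2018-02-01 through 2018-02-10, 2018-02-02 through 2018-02-05, 2018-02-03 through 2018-02-07, 2018-02-04 through 2018-02-06, 2018-02-05 through 2018-02-08.
2018-02-02 through 2018-02-05 overlaps/touches 2018-02-01 through 2018-02-10 → extend to 2018-02-01 through 2018-02-10.
2018-02-03 through 2018-02-07 overlaps/touches 2018-02-01 through 2018-02-10 → extend to 2018-02-01 through 2018-02-10.
2018-02-04 through 2018-02-06 overlaps/touches 2018-02-01 through 2018-02-10 → extend to 2018-02-01 through 2018-02-10.
2018-02-05 through 2018-02-08 overlaps/touches 2018-02-01 through 2018-02-10 → extend to 2018-02-01 through 2018-02-10.

2018-02-01 through 2018-02-10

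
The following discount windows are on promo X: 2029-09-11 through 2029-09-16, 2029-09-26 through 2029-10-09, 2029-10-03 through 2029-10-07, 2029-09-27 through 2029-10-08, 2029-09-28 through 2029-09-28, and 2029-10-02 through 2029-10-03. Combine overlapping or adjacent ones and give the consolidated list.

2029-09-11 through 2029-09-16, 2029-09-26 through 2029-10-09

Sort by start: 2029-09-11 through 2029-09-16, 2029-09-26 through 2029-10-09, 2029-09-27 through 2029-10-08, 2029-09-28 through 2029-09-28, 2029-10-02 through 2029-10-03, 2029-10-03 through 2029-10-07.
2029-09-26 through 2029-10-09 is disjoint → start new block.
2029-09-27 through 2029-10-08 overlaps/touches 2029-09-26 through 2029-10-09 → extend to 2029-09-26 through 2029-10-09.
2029-09-28 through 2029-09-28 overlaps/touches 2029-09-26 through 2029-10-09 → extend to 2029-09-26 through 2029-10-09.
2029-10-02 through 2029-10-03 overlaps/touches 2029-09-26 through 2029-10-09 → extend to 2029-09-26 through 2029-10-09.
2029-10-03 through 2029-10-07 overlaps/touches 2029-09-26 through 2029-10-09 → extend to 2029-09-26 through 2029-10-09.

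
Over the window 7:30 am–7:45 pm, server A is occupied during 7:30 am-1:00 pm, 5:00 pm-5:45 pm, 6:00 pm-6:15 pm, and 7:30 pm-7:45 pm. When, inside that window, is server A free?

1:00 pm–5:00 pm, 5:45 pm–6:00 pm, 6:15 pm–7:30 pm

Covered (merged): 7:30 am–1:00 pm, 5:00 pm–5:45 pm, 6:00 pm–6:15 pm, 7:30 pm–7:45 pm.
Gaps within 7:30 am–7:45 pm: 1:00 pm–5:00 pm, 5:45 pm–6:00 pm, 6:15 pm–7:30 pm.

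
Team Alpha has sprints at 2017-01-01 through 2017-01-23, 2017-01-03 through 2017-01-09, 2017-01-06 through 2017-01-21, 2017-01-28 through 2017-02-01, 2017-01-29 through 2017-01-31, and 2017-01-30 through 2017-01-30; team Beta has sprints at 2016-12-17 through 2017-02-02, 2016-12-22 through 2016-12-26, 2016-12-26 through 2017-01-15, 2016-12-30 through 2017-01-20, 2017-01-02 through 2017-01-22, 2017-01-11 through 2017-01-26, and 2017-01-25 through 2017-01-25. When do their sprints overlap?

First set merges to 2017-01-01 through 2017-01-23, 2017-01-28 through 2017-02-01.
Second set merges to 2016-12-17 through 2017-02-02.
2017-01-01 through 2017-01-23 ∩ B → 2017-01-01 through 2017-01-23.
2017-01-28 through 2017-02-01 ∩ B → 2017-01-28 through 2017-02-01.

2017-01-01 through 2017-01-23, 2017-01-28 through 2017-02-01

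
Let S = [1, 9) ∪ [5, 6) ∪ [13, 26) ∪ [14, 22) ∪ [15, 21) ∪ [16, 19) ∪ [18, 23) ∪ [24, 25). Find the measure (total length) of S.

21

Merged: [1, 9), [13, 26).
Lengths: 8 + 13 = 21.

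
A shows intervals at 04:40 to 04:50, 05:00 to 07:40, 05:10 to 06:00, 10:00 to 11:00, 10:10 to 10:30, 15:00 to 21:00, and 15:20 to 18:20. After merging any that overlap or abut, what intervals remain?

05:00-07:40 is disjoint → start new block.
05:10-06:00 overlaps/touches 05:00-07:40 → extend to 05:00-07:40.
10:00-11:00 is disjoint → start new block.
10:10-10:30 overlaps/touches 10:00-11:00 → extend to 10:00-11:00.
15:00-21:00 is disjoint → start new block.
15:20-18:20 overlaps/touches 15:00-21:00 → extend to 15:00-21:00.

04:40-04:50, 05:00-07:40, 10:00-11:00, 15:00-21:00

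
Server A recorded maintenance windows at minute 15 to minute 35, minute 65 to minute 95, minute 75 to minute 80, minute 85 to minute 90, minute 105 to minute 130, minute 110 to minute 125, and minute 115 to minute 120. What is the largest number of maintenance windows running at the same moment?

At minute 115, 3 of the intervals are simultaneously active.
No point has more.

3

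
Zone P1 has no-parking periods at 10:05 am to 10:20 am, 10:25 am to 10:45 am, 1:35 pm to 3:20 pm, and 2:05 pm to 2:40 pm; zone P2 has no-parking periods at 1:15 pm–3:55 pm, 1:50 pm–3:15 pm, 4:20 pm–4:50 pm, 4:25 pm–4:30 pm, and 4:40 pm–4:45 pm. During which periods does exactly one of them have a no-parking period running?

10:05 am–10:20 am, 10:25 am–10:45 am, 1:15 pm–1:35 pm, 3:20 pm–3:55 pm, 4:20 pm–4:50 pm

A, merged: 10:05 am–10:20 am, 10:25 am–10:45 am, 1:35 pm–3:20 pm.
B, merged: 1:15 pm–3:55 pm, 4:20 pm–4:50 pm.
A but not B: 10:05 am–10:20 am, 10:25 am–10:45 am.
B but not A: 1:15 pm–1:35 pm, 3:20 pm–3:55 pm, 4:20 pm–4:50 pm.
Combining gives A △ B.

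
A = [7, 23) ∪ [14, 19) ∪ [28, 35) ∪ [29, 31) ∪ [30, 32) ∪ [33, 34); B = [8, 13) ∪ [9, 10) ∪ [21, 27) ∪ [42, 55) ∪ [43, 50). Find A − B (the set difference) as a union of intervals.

[7, 8) ∪ [13, 21) ∪ [28, 35)

A, merged: [7, 23), [28, 35).
B, merged: [8, 13), [21, 27), [42, 55).
[7, 23) \ B = [7, 8), [13, 21).
[28, 35): nothing removed.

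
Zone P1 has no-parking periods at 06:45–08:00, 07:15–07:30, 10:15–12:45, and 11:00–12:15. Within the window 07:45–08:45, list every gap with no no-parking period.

08:00–08:45

Covered (merged): 06:45–08:00, 10:15–12:45.
Complement within 07:45–08:45: 08:00–08:45.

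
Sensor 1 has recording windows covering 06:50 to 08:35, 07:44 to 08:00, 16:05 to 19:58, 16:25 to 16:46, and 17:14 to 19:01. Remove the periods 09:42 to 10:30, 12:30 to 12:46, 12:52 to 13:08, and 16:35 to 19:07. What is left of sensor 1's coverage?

A, merged: 06:50–08:35, 16:05–19:58.
06:50–08:35 is untouched.
16:05–19:58 with B removed leaves 16:05–16:35, 19:07–19:58.

06:50–08:35, 16:05–16:35, 19:07–19:58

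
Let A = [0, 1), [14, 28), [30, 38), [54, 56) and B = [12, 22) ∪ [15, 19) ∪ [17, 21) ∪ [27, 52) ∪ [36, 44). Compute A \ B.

[0, 1) ∪ [22, 27) ∪ [54, 56)

Merge the second list: [12, 22), [27, 52).
[0, 1) is untouched.
[14, 28) with B removed leaves [22, 27).
[30, 38) lies entirely inside B → drops out.
[54, 56) is untouched.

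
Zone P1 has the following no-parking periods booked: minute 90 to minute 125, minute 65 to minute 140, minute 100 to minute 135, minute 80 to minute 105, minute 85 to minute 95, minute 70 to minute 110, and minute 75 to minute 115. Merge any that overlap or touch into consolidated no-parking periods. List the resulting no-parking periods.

minute 65 to minute 140

Sort by start: minute 65 to minute 140, minute 70 to minute 110, minute 75 to minute 115, minute 80 to minute 105, minute 85 to minute 95, minute 90 to minute 125, minute 100 to minute 135.
minute 70 to minute 110 overlaps/touches minute 65 to minute 140 → extend to minute 65 to minute 140.
minute 75 to minute 115 overlaps/touches minute 65 to minute 140 → extend to minute 65 to minute 140.
minute 80 to minute 105 overlaps/touches minute 65 to minute 140 → extend to minute 65 to minute 140.
minute 85 to minute 95 overlaps/touches minute 65 to minute 140 → extend to minute 65 to minute 140.
minute 90 to minute 125 overlaps/touches minute 65 to minute 140 → extend to minute 65 to minute 140.
minute 100 to minute 135 overlaps/touches minute 65 to minute 140 → extend to minute 65 to minute 140.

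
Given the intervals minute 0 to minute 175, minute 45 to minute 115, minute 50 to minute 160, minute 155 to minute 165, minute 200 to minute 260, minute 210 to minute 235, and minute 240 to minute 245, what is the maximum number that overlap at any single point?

3

Walk the sorted start/end points keeping a running depth.
The depth first hits 3 at minute 50.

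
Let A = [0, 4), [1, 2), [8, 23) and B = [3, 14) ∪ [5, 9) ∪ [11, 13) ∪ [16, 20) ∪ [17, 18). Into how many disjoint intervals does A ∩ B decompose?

First set merges to [0, 4), [8, 23).
Second set merges to [3, 14), [16, 20).
A ∩ B = [3, 4), [8, 14), [16, 20).
That is 3 disjoint pieces.

3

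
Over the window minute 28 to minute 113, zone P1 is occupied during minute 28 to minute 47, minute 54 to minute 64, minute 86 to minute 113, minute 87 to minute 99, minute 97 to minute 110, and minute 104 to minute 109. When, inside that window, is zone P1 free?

After merging, the occupied span is minute 28 to minute 47, minute 54 to minute 64, minute 86 to minute 113.
Complement within minute 28 to minute 113: minute 47 to minute 54, minute 64 to minute 86.

minute 47 to minute 54, minute 64 to minute 86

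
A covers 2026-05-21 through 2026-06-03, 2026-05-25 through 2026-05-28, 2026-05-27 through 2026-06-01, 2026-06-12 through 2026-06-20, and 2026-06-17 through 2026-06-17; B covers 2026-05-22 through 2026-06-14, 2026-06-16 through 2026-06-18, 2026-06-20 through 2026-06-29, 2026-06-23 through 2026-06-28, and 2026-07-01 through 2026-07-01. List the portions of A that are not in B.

2026-05-21 through 2026-05-21, 2026-06-15 through 2026-06-15, 2026-06-19 through 2026-06-19

A, merged: 2026-05-21 through 2026-06-03, 2026-06-12 through 2026-06-20.
B, merged: 2026-05-22 through 2026-06-14, 2026-06-16 through 2026-06-18, 2026-06-20 through 2026-06-29, 2026-07-01 through 2026-07-01.
2026-05-21 through 2026-06-03 \ B = 2026-05-21 through 2026-05-21.
2026-06-12 through 2026-06-20 \ B = 2026-06-15 through 2026-06-15, 2026-06-19 through 2026-06-19.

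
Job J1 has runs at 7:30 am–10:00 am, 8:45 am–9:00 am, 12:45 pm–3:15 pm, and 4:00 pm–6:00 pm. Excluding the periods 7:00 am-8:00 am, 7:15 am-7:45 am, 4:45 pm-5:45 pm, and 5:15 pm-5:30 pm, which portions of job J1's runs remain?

Merge the first list: 7:30 am–10:00 am, 12:45 pm–3:15 pm, 4:00 pm–6:00 pm.
Merge the second list: 7:00 am–8:00 am, 4:45 pm–5:45 pm.
7:30 am–10:00 am \ B = 8:00 am–10:00 am.
12:45 pm–3:15 pm: nothing removed.
4:00 pm–6:00 pm \ B = 4:00 pm–4:45 pm, 5:45 pm–6:00 pm.

8:00 am–10:00 am, 12:45 pm–3:15 pm, 4:00 pm–4:45 pm, 5:45 pm–6:00 pm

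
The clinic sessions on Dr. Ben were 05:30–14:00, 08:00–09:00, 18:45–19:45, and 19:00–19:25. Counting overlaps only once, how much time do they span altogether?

9 h 30 min

Merged: 05:30-14:00, 18:45-19:45.
Lengths: 8 h 30 min + 1 h = 9 h 30 min.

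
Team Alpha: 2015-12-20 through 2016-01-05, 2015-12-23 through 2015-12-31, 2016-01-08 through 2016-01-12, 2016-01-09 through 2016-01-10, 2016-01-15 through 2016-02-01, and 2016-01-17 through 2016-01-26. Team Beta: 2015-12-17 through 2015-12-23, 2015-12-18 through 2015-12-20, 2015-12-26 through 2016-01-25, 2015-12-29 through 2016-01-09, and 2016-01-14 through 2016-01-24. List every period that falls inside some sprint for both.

2015-12-20 through 2015-12-23, 2015-12-26 through 2016-01-05, 2016-01-08 through 2016-01-12, 2016-01-15 through 2016-01-25

A, merged: 2015-12-20 through 2016-01-05, 2016-01-08 through 2016-01-12, 2016-01-15 through 2016-02-01.
B, merged: 2015-12-17 through 2015-12-23, 2015-12-26 through 2016-01-25.
2015-12-20 through 2016-01-05 ∩ B → 2015-12-20 through 2015-12-23, 2015-12-26 through 2016-01-05.
2016-01-08 through 2016-01-12 ∩ B → 2016-01-08 through 2016-01-12.
2016-01-15 through 2016-02-01 ∩ B → 2016-01-15 through 2016-01-25.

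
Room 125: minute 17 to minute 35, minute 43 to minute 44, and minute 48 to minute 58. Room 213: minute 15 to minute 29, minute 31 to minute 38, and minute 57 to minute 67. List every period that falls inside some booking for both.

minute 17 to minute 29, minute 31 to minute 35, minute 57 to minute 58

minute 17 to minute 35 overlaps B on minute 17 to minute 29, minute 31 to minute 35.
minute 43 to minute 44 falls entirely outside B.
minute 48 to minute 58 overlaps B on minute 57 to minute 58.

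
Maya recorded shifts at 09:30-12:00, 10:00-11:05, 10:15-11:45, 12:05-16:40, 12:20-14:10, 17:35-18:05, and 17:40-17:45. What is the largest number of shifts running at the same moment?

3

Sweep endpoints in order; track running count of active intervals.
Peak of 3 reached at 10:15.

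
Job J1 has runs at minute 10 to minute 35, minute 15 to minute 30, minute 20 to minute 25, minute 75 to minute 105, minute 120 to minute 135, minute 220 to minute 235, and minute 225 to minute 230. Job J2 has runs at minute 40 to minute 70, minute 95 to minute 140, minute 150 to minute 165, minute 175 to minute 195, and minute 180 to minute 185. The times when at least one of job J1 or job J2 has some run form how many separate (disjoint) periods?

6

Merge the first list: minute 10 to minute 35, minute 75 to minute 105, minute 120 to minute 135, minute 220 to minute 235.
Merge the second list: minute 40 to minute 70, minute 95 to minute 140, minute 150 to minute 165, minute 175 to minute 195.
A ∪ B = minute 10 to minute 35, minute 40 to minute 70, minute 75 to minute 140, minute 150 to minute 165, minute 175 to minute 195, minute 220 to minute 235.
That is 6 disjoint pieces.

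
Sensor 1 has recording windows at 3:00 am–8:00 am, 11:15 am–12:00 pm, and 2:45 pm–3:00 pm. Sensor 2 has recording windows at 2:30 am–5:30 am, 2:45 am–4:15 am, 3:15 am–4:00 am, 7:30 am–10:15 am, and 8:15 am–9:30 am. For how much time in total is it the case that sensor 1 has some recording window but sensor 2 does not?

3 h

Merge the second list: 2:30 am–5:30 am, 7:30 am–10:15 am.
A \ B = 5:30 am–7:30 am, 11:15 am–12:00 pm, 2:45 pm–3:00 pm.
Total: 2 h + 45 min + 15 min = 3 h.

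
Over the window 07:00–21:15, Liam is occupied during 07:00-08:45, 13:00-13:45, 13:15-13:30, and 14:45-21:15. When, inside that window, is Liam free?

The merged coverage is 07:00-08:45, 13:00-13:45, 14:45-21:15.
Gaps within 07:00-21:15: 08:45-13:00, 13:45-14:45.

08:45-13:00, 13:45-14:45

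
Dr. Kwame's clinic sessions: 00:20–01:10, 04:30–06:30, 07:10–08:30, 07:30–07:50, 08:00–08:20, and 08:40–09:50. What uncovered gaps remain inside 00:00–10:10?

00:00-00:20, 01:10-04:30, 06:30-07:10, 08:30-08:40, 09:50-10:10

The merged coverage is 00:20-01:10, 04:30-06:30, 07:10-08:30, 08:40-09:50.
Uncovered inside 00:00-10:10: 00:00-00:20, 01:10-04:30, 06:30-07:10, 08:30-08:40, 09:50-10:10.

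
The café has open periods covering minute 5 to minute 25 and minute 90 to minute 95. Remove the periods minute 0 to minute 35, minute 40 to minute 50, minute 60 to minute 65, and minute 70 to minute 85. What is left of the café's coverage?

minute 90 to minute 95

minute 5 to minute 25: entirely removed.
minute 90 to minute 95: nothing removed.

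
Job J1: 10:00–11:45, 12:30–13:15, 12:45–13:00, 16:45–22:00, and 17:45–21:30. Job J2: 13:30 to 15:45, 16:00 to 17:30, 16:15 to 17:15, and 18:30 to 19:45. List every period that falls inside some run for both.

16:45-17:30, 18:30-19:45

A, merged: 10:00-11:45, 12:30-13:15, 16:45-22:00.
B, merged: 13:30-15:45, 16:00-17:30, 18:30-19:45.
10:00-11:45 falls entirely outside B.
12:30-13:15 falls entirely outside B.
16:45-22:00 overlaps B on 16:45-17:30, 18:30-19:45.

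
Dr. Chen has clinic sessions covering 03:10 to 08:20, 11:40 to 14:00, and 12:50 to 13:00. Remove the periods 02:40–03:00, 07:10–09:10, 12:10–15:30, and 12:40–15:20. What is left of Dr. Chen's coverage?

03:10–07:10, 11:40–12:10

A, merged: 03:10–08:20, 11:40–14:00.
B, merged: 02:40–03:00, 07:10–09:10, 12:10–15:30.
03:10–08:20 minus B → 03:10–07:10.
11:40–14:00 minus B → 11:40–12:10.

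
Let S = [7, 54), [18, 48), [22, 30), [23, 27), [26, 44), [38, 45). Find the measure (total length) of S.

Merged: [7, 54).
Length: 47.

47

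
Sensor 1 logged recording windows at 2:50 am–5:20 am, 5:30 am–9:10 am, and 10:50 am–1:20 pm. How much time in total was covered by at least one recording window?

Merged: 2:50 am-5:20 am, 5:30 am-9:10 am, 10:50 am-1:20 pm.
Lengths: 2 h 30 min + 3 h 40 min + 2 h 30 min = 8 h 40 min.

8 h 40 min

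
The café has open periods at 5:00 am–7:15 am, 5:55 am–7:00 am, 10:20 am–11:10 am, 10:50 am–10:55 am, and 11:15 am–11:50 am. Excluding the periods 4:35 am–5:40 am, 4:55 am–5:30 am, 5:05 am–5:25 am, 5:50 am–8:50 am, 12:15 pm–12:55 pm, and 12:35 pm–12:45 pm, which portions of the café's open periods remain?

5:40 am–5:50 am, 10:20 am–11:10 am, 11:15 am–11:50 am

A, merged: 5:00 am–7:15 am, 10:20 am–11:10 am, 11:15 am–11:50 am.
B, merged: 4:35 am–5:40 am, 5:50 am–8:50 am, 12:15 pm–12:55 pm.
5:00 am–7:15 am minus B → 5:40 am–5:50 am.
10:20 am–11:10 am: no B overlap → unchanged.
11:15 am–11:50 am: no B overlap → unchanged.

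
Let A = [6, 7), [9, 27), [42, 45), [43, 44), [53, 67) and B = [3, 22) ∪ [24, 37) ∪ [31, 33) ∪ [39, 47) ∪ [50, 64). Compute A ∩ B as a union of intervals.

[6, 7) ∪ [9, 22) ∪ [24, 27) ∪ [42, 45) ∪ [53, 64)

First set merges to [6, 7), [9, 27), [42, 45), [53, 67).
Second set merges to [3, 22), [24, 37), [39, 47), [50, 64).
[6, 7) overlaps B on [6, 7).
[9, 27) overlaps B on [9, 22), [24, 27).
[42, 45) overlaps B on [42, 45).
[53, 67) overlaps B on [53, 64).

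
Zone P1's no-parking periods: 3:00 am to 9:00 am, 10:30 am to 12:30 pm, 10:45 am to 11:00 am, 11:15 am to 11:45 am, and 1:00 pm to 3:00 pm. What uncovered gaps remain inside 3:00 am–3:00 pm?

9:00 am-10:30 am, 12:30 pm-1:00 pm

The merged coverage is 3:00 am-9:00 am, 10:30 am-12:30 pm, 1:00 pm-3:00 pm.
Gaps within 3:00 am-3:00 pm: 9:00 am-10:30 am, 12:30 pm-1:00 pm.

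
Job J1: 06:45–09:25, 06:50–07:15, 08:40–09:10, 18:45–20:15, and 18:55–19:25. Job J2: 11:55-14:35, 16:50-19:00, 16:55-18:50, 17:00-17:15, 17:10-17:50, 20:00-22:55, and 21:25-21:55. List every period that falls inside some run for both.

18:45-19:00, 20:00-20:15

First set merges to 06:45-09:25, 18:45-20:15.
Second set merges to 11:55-14:35, 16:50-19:00, 20:00-22:55.
06:45-09:25 meets no B interval.
18:45-20:15 ∩ B → 18:45-19:00, 20:00-20:15.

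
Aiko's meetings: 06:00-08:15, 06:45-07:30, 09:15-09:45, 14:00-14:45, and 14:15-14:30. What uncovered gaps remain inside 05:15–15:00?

05:15–06:00, 08:15–09:15, 09:45–14:00, 14:45–15:00

The merged coverage is 06:00–08:15, 09:15–09:45, 14:00–14:45.
Uncovered inside 05:15–15:00: 05:15–06:00, 08:15–09:15, 09:45–14:00, 14:45–15:00.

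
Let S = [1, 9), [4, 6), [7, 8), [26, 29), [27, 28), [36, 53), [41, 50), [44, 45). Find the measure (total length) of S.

Merged: [1, 9), [26, 29), [36, 53).
Lengths: 8 + 3 + 17 = 28.

28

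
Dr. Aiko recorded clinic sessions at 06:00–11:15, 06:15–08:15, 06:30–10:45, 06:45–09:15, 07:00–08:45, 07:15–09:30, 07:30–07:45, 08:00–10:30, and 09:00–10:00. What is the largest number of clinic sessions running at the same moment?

Walk the sorted start/end points keeping a running depth.
The depth first hits 7 at 07:30.

7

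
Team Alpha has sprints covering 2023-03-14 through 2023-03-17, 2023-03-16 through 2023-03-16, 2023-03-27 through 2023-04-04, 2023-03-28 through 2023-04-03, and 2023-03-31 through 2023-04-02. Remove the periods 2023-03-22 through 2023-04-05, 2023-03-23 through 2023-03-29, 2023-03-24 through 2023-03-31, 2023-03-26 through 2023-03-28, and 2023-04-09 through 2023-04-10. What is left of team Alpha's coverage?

2023-03-14 through 2023-03-17

A, merged: 2023-03-14 through 2023-03-17, 2023-03-27 through 2023-04-04.
B, merged: 2023-03-22 through 2023-04-05, 2023-04-09 through 2023-04-10.
2023-03-14 through 2023-03-17: no B overlap → unchanged.
2023-03-27 through 2023-04-04: fully covered by B → removed.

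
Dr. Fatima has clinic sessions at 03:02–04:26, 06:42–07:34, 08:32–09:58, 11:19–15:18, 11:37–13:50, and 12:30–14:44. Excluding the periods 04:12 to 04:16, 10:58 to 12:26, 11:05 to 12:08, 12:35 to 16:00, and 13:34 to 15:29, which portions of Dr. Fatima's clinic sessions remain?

A, merged: 03:02–04:26, 06:42–07:34, 08:32–09:58, 11:19–15:18.
B, merged: 04:12–04:16, 10:58–12:26, 12:35–16:00.
03:02–04:26 with B removed leaves 03:02–04:12, 04:16–04:26.
06:42–07:34 is untouched.
08:32–09:58 is untouched.
11:19–15:18 with B removed leaves 12:26–12:35.

03:02–04:12, 04:16–04:26, 06:42–07:34, 08:32–09:58, 12:26–12:35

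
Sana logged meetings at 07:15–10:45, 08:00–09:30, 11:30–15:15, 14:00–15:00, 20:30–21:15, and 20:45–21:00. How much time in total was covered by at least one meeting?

8 h

Merged: 07:15–10:45, 11:30–15:15, 20:30–21:15.
Lengths: 3 h 30 min + 3 h 45 min + 45 min = 8 h.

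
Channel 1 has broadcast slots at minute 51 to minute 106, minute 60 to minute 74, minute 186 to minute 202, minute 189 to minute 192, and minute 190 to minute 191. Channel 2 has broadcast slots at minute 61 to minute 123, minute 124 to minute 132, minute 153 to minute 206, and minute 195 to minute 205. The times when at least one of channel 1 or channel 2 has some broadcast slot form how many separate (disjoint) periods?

3

First set merges to minute 51 to minute 106, minute 186 to minute 202.
Second set merges to minute 61 to minute 123, minute 124 to minute 132, minute 153 to minute 206.
A ∪ B = minute 51 to minute 123, minute 124 to minute 132, minute 153 to minute 206.
That is 3 disjoint pieces.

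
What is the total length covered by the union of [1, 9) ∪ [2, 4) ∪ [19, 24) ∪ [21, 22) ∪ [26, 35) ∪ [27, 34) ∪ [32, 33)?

22

Merged: [1, 9), [19, 24), [26, 35).
Lengths: 8 + 5 + 9 = 22.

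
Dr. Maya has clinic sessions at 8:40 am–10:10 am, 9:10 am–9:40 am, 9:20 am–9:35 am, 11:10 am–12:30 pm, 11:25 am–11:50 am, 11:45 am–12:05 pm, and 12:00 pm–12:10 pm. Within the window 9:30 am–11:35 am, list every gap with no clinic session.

After merging, the occupied span is 8:40 am-10:10 am, 11:10 am-12:30 pm.
Uncovered inside 9:30 am-11:35 am: 10:10 am-11:10 am.

10:10 am-11:10 am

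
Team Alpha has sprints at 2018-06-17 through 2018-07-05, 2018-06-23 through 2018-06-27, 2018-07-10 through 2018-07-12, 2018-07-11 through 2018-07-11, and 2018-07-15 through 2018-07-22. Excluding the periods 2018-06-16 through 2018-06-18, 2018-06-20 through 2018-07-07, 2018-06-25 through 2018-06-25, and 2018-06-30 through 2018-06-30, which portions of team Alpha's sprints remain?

2018-06-19 through 2018-06-19, 2018-07-10 through 2018-07-12, 2018-07-15 through 2018-07-22

Merge the first list: 2018-06-17 through 2018-07-05, 2018-07-10 through 2018-07-12, 2018-07-15 through 2018-07-22.
Merge the second list: 2018-06-16 through 2018-06-18, 2018-06-20 through 2018-07-07.
2018-06-17 through 2018-07-05 minus B → 2018-06-19 through 2018-06-19.
2018-07-10 through 2018-07-12: no B overlap → unchanged.
2018-07-15 through 2018-07-22: no B overlap → unchanged.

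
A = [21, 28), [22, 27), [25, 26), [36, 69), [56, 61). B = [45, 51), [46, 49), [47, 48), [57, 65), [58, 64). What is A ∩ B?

[45, 51) ∪ [57, 65)

Merge the first list: [21, 28), [36, 69).
Merge the second list: [45, 51), [57, 65).
[21, 28) meets no B interval.
[36, 69) ∩ B → [45, 51), [57, 65).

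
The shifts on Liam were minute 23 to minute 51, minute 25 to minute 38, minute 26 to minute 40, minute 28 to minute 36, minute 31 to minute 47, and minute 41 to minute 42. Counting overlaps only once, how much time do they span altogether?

28 minutes

Merged: minute 23 to minute 51.
Length: 28 minutes.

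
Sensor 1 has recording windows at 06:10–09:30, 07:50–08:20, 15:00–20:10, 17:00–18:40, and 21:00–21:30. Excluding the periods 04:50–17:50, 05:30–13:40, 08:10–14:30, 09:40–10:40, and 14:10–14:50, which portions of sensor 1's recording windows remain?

First set merges to 06:10–09:30, 15:00–20:10, 21:00–21:30.
Second set merges to 04:50–17:50.
06:10–09:30 lies entirely inside B → drops out.
15:00–20:10 with B removed leaves 17:50–20:10.
21:00–21:30 is untouched.

17:50–20:10, 21:00–21:30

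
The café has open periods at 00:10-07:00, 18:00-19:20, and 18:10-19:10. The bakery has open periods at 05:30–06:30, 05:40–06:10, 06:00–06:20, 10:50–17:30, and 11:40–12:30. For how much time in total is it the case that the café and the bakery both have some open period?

1 h

A, merged: 00:10–07:00, 18:00–19:20.
B, merged: 05:30–06:30, 10:50–17:30.
A ∩ B = 05:30–06:30.
Total: 1 h.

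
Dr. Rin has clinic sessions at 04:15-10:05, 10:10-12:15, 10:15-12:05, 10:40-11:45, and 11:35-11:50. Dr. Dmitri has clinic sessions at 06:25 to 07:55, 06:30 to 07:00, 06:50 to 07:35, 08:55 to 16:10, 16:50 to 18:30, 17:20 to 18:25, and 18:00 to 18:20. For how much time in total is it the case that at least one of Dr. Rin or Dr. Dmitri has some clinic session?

13 h 35 min

First set merges to 04:15–10:05, 10:10–12:15.
Second set merges to 06:25–07:55, 08:55–16:10, 16:50–18:30.
A ∪ B = 04:15–16:10, 16:50–18:30.
Total: 11 h 55 min + 1 h 40 min = 13 h 35 min.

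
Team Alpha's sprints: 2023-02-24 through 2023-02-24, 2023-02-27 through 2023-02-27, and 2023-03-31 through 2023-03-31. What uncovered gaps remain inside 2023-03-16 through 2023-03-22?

The merged coverage is 2023-02-24 through 2023-02-24, 2023-02-27 through 2023-02-27, 2023-03-31 through 2023-03-31.
Gaps within 2023-03-16 through 2023-03-22: 2023-03-16 through 2023-03-22.

2023-03-16 through 2023-03-22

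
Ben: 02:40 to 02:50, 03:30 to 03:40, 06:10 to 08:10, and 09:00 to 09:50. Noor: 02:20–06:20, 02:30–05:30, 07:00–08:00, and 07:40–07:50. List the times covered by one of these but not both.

02:20-02:40, 02:50-03:30, 03:40-06:10, 06:20-07:00, 08:00-08:10, 09:00-09:50

Merge the second list: 02:20-06:20, 07:00-08:00.
Only in the first: 06:20-07:00, 08:00-08:10, 09:00-09:50.
Only in the second: 02:20-02:40, 02:50-03:30, 03:40-06:10.
Together these are the periods covered by exactly one.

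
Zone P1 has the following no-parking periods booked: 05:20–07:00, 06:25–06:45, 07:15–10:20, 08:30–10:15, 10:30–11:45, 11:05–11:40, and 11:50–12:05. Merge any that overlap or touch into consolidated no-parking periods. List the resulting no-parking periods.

05:20–07:00, 07:15–10:20, 10:30–11:45, 11:50–12:05

06:25–06:45 overlaps/touches 05:20–07:00 → extend to 05:20–07:00.
07:15–10:20 is disjoint → start new block.
08:30–10:15 overlaps/touches 07:15–10:20 → extend to 07:15–10:20.
10:30–11:45 is disjoint → start new block.
11:05–11:40 overlaps/touches 10:30–11:45 → extend to 10:30–11:45.
11:50–12:05 is disjoint → start new block.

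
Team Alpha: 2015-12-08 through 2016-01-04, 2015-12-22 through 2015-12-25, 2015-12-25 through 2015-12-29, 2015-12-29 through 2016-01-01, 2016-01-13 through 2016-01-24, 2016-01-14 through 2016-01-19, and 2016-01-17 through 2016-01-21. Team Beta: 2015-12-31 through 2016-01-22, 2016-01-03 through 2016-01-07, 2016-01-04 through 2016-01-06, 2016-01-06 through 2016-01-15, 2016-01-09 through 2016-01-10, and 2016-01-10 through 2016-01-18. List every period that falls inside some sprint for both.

2015-12-31 through 2016-01-04, 2016-01-13 through 2016-01-22

Merge the first list: 2015-12-08 through 2016-01-04, 2016-01-13 through 2016-01-24.
Merge the second list: 2015-12-31 through 2016-01-22.
2015-12-08 through 2016-01-04 ∩ B → 2015-12-31 through 2016-01-04.
2016-01-13 through 2016-01-24 ∩ B → 2016-01-13 through 2016-01-22.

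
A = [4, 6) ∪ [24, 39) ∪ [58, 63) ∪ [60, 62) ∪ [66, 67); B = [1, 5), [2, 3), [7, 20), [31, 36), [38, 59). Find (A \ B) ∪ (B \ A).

First set merges to [4, 6), [24, 39), [58, 63), [66, 67).
Second set merges to [1, 5), [7, 20), [31, 36), [38, 59).
A but not B: [5, 6), [24, 31), [36, 38), [59, 63), [66, 67).
B but not A: [1, 4), [7, 20), [39, 58).
Combining gives A △ B.

[1, 4) ∪ [5, 6) ∪ [7, 20) ∪ [24, 31) ∪ [36, 38) ∪ [39, 58) ∪ [59, 63) ∪ [66, 67)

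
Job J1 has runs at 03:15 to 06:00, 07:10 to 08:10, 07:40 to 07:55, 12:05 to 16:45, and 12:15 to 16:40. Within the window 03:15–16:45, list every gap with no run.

After merging, the occupied span is 03:15–06:00, 07:10–08:10, 12:05–16:45.
Uncovered inside 03:15–16:45: 06:00–07:10, 08:10–12:05.

06:00–07:10, 08:10–12:05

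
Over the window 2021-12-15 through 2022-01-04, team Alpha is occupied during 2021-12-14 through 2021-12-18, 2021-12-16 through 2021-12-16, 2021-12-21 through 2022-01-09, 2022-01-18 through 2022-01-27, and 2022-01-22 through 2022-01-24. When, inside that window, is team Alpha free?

2021-12-19 through 2021-12-20

After merging, the occupied span is 2021-12-14 through 2021-12-18, 2021-12-21 through 2022-01-09, 2022-01-18 through 2022-01-27.
Gaps within 2021-12-15 through 2022-01-04: 2021-12-19 through 2021-12-20.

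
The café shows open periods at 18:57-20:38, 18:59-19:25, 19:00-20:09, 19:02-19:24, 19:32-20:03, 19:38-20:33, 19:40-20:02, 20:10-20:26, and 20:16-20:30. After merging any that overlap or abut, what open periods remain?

18:59–19:25 overlaps/touches 18:57–20:38 → extend to 18:57–20:38.
19:00–20:09 overlaps/touches 18:57–20:38 → extend to 18:57–20:38.
19:02–19:24 overlaps/touches 18:57–20:38 → extend to 18:57–20:38.
19:32–20:03 overlaps/touches 18:57–20:38 → extend to 18:57–20:38.
19:38–20:33 overlaps/touches 18:57–20:38 → extend to 18:57–20:38.
19:40–20:02 overlaps/touches 18:57–20:38 → extend to 18:57–20:38.
20:10–20:26 overlaps/touches 18:57–20:38 → extend to 18:57–20:38.
20:16–20:30 overlaps/touches 18:57–20:38 → extend to 18:57–20:38.

18:57–20:38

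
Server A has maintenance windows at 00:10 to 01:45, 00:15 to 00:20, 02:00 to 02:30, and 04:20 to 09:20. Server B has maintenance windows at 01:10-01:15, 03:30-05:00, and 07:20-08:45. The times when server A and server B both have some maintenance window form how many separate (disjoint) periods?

3

A, merged: 00:10–01:45, 02:00–02:30, 04:20–09:20.
A ∩ B = 01:10–01:15, 04:20–05:00, 07:20–08:45.
That is 3 disjoint pieces.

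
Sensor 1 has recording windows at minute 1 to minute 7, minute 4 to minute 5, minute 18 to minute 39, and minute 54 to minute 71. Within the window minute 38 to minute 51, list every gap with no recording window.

minute 39 to minute 51

Covered (merged): minute 1 to minute 7, minute 18 to minute 39, minute 54 to minute 71.
Uncovered inside minute 38 to minute 51: minute 39 to minute 51.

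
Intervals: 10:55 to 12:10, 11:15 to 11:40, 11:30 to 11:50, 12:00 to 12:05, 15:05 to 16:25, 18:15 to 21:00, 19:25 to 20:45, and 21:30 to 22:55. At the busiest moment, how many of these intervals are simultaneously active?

3

At 11:30, 3 of the intervals are simultaneously active.
No point has more.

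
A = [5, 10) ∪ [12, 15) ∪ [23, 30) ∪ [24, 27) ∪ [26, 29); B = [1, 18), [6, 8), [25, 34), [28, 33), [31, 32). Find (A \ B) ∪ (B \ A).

A, merged: [5, 10), [12, 15), [23, 30).
B, merged: [1, 18), [25, 34).
Only in the first: [23, 25).
Only in the second: [1, 5), [10, 12), [15, 18), [30, 34).
Together these are the periods covered by exactly one.

[1, 5) ∪ [10, 12) ∪ [15, 18) ∪ [23, 25) ∪ [30, 34)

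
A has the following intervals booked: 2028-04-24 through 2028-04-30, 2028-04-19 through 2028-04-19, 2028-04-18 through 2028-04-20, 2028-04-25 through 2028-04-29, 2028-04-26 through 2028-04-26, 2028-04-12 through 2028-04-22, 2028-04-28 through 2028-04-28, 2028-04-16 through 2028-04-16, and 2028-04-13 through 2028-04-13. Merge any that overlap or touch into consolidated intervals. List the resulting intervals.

2028-04-12 through 2028-04-22, 2028-04-24 through 2028-04-30

Sort by start: 2028-04-12 through 2028-04-22, 2028-04-13 through 2028-04-13, 2028-04-16 through 2028-04-16, 2028-04-18 through 2028-04-20, 2028-04-19 through 2028-04-19, 2028-04-24 through 2028-04-30, 2028-04-25 through 2028-04-29, 2028-04-26 through 2028-04-26, 2028-04-28 through 2028-04-28.
2028-04-13 through 2028-04-13 overlaps/touches 2028-04-12 through 2028-04-22 → extend to 2028-04-12 through 2028-04-22.
2028-04-16 through 2028-04-16 overlaps/touches 2028-04-12 through 2028-04-22 → extend to 2028-04-12 through 2028-04-22.
2028-04-18 through 2028-04-20 overlaps/touches 2028-04-12 through 2028-04-22 → extend to 2028-04-12 through 2028-04-22.
2028-04-19 through 2028-04-19 overlaps/touches 2028-04-12 through 2028-04-22 → extend to 2028-04-12 through 2028-04-22.
2028-04-24 through 2028-04-30 is disjoint → start new block.
2028-04-25 through 2028-04-29 overlaps/touches 2028-04-24 through 2028-04-30 → extend to 2028-04-24 through 2028-04-30.
2028-04-26 through 2028-04-26 overlaps/touches 2028-04-24 through 2028-04-30 → extend to 2028-04-24 through 2028-04-30.
2028-04-28 through 2028-04-28 overlaps/touches 2028-04-24 through 2028-04-30 → extend to 2028-04-24 through 2028-04-30.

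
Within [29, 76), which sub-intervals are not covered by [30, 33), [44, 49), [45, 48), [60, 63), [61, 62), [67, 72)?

After merging, the occupied span is [30, 33), [44, 49), [60, 63), [67, 72).
Gaps within [29, 76): [29, 30), [33, 44), [49, 60), [63, 67), [72, 76).

[29, 30) ∪ [33, 44) ∪ [49, 60) ∪ [63, 67) ∪ [72, 76)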